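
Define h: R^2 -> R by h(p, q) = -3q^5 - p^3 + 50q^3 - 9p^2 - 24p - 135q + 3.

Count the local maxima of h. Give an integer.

2

h separates as a function of p plus a function of q, so ∇h=0 decouples.
∂h/∂p = -3(p + 2)(p + 4) = 0 at p ∈ {-4, -2}; ∂h/∂q = -15(q - 3)(q - 1)(q + 1)(q + 3) = 0 at q ∈ {-3, -1, 1, 3}.
The Hessian is diagonal: diag(h_pp, h_qq). Second derivatives: h_pp(-4)=6, h_pp(-2)=-6; h_qq(-3)=720, h_qq(-1)=-240, h_qq(1)=240, h_qq(3)=-720.
Local maxima occur where both diagonal entries negative: (-2, -1), (-2, 3). Count: 2.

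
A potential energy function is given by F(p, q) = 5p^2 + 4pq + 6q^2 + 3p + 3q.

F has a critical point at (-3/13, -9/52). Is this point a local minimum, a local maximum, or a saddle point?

local minimum

The Hessian of F is constant: H = [[10, 4], [4, 12]].
det(H) = 10·12 − 4² = 104.
det(H) > 0 and tr(H) = 22 > 0, so H is positive definite and the point is a local minimum.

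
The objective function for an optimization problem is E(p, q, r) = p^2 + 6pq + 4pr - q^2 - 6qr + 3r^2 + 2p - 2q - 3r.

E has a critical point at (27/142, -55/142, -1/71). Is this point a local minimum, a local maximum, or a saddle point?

saddle point

The Hessian is constant: H = [[2, 6, 4], [6, -2, -6], [4, -6, 6]].
Leading principal minors: Δ₁ = 2, Δ₂ = -40, Δ₃ = -568.
The minors fit neither the all-positive nor the alternating-sign pattern, so H is indefinite: a saddle point.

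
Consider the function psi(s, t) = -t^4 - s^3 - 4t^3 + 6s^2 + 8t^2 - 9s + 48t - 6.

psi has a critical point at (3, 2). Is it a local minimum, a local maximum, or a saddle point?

The mixed partial ∂²psi/∂s∂t is 0, so the Hessian at any point is diag(psi_ss, psi_tt) = diag(6(-s + 2), 4(-3t^2 - 6t + 4)).
At (3, 2): H = diag(-6, -80).
Both eigenvalues are negative, so H is negative definite: a local maximum.

local maximum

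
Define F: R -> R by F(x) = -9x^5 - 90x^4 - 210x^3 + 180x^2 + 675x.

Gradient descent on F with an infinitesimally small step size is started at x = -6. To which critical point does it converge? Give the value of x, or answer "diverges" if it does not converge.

-5

F'(x) = -45(x - 1)(x + 1)(x + 3)(x + 5), so F'(-6) = -4725.
Gradient descent moves in the -F' direction, i.e. x is increasing.
The nearest critical point in that direction is x = -5, where F'' = 2160 > 0 (a local minimum). The iterate converges there.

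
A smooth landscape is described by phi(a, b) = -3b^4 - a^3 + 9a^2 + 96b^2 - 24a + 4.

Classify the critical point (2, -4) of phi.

The mixed partial ∂²phi/∂a∂b is 0, so the Hessian at any point is diag(phi_aa, phi_bb) = diag(6(-a + 3), 12(-3b^2 + 16)).
At (2, -4): H = diag(6, -384).
The eigenvalues have opposite signs, so H is indefinite: a saddle point.

saddle point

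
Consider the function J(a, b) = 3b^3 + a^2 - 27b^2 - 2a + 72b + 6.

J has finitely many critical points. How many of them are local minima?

1

J separates as a function of a plus a function of b, so ∇J=0 decouples.
∂J/∂a = 2(a - 1) = 0 at a ∈ {1}; ∂J/∂b = 9(b - 4)(b - 2) = 0 at b ∈ {2, 4}.
The Hessian is diagonal: diag(J_aa, J_bb). Second derivatives: J_aa(1)=2; J_bb(2)=-18, J_bb(4)=18.
Local minima occur where both diagonal entries positive: (1, 4). Count: 1.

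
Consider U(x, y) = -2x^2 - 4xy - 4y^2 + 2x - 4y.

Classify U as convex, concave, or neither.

concave

U is quadratic, so its Hessian is the constant matrix H = [[-4, -4], [-4, -8]].
det(H) = 16, tr(H) = -12.
det(H) > 0 and tr(H) < 0, so H is negative definite everywhere: concave.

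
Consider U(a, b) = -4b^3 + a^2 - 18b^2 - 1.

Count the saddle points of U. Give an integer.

1

U separates as a function of a plus a function of b, so ∇U=0 decouples.
∂U/∂a = 2a = 0 at a ∈ {0}; ∂U/∂b = -12b(b + 3) = 0 at b ∈ {-3, 0}.
The Hessian is diagonal: diag(U_aa, U_bb). Second derivatives: U_aa(0)=2; U_bb(-3)=36, U_bb(0)=-36.
Saddle points occur where the two diagonal entries have opposite signs: (0, 0). Count: 1.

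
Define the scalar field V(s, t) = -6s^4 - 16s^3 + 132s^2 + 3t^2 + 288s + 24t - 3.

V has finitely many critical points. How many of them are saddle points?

2

V separates as a function of s plus a function of t, so ∇V=0 decouples.
∂V/∂s = -24(s - 3)(s + 1)(s + 4) = 0 at s ∈ {-4, -1, 3}; ∂V/∂t = 6(t + 4) = 0 at t ∈ {-4}.
The Hessian is diagonal: diag(V_ss, V_tt). Second derivatives: V_ss(-4)=-504, V_ss(-1)=288, V_ss(3)=-672; V_tt(-4)=6.
Saddle points occur where the two diagonal entries have opposite signs: (-4, -4), (3, -4). Count: 2.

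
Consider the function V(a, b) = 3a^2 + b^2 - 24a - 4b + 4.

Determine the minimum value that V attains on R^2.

-48

V(a,b) separates as P(a) + Q(b) + 4, so its minimum is min P + min Q + 4.
P'(a) = 6a - 24 vanishes at a ∈ {4}; Q'(b) = 2b - 4 vanishes at b ∈ {2}.
Local minima of P (where P''>0): P(4)=-48. Local minima of Q: Q(2)=-4.
So the global minimum of V is P(4) + Q(2) + 4 = -48 − 4 + 4 = -48, attained at (4, 2).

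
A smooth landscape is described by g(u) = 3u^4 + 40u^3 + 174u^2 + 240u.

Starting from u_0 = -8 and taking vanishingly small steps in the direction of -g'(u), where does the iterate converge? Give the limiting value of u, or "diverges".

-5

g'(u) = 12(u + 1)(u + 4)(u + 5), so g'(-8) = -1008.
Gradient descent moves in the -g' direction, i.e. u is increasing.
The nearest critical point in that direction is u = -5, where g'' = 48 > 0 (a local minimum). The iterate converges there.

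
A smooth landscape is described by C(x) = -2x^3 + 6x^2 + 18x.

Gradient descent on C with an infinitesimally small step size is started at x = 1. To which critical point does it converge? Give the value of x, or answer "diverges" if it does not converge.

-1

C'(x) = -6(x - 3)(x + 1), so C'(1) = 24.
Gradient descent moves in the -C' direction, i.e. x is decreasing.
The nearest critical point in that direction is x = -1, where C'' = 24 > 0 (a local minimum). The iterate converges there.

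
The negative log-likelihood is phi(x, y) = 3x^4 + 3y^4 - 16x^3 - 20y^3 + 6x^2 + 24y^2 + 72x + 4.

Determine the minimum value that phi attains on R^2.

phi(x,y) separates as P(x) + Q(y) + 4, so its minimum is min P + min Q + 4.
P'(x) = 12(x - 3)(x - 2)(x + 1) vanishes at x ∈ {-1, 2, 3}; Q'(y) = 12y(y - 4)(y - 1) vanishes at y ∈ {0, 1, 4}.
Local minima of P (where P''>0): P(-1)=-47, P(3)=81. Local minima of Q: Q(0)=0, Q(4)=-128.
So the global minimum of phi is P(-1) + Q(4) + 4 = -47 − 128 + 4 = -171, attained at (-1, 4).

-171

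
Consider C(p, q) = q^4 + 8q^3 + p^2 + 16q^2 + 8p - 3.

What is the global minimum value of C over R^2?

-19

C(p,q) separates as A(p) + B(q) − 3, so its minimum is min A + min B − 3.
A'(p) = 2p + 8 vanishes at p ∈ {-4}; B'(q) = 4q(q + 2)(q + 4) vanishes at q ∈ {-4, -2, 0}.
Local minima of A (where A''>0): A(-4)=-16. Local minima of B: B(-4)=0, B(0)=0.
So the global minimum of C is A(-4) + B(-4) − 3 = -16 + 0 − 3 = -19, attained at (-4, -4).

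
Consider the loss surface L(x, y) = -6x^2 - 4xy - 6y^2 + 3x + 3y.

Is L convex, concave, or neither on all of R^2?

concave

L is quadratic, so its Hessian is the constant matrix H = [[-12, -4], [-4, -12]].
det(H) = 128, tr(H) = -24.
det(H) > 0 and tr(H) < 0, so H is negative definite everywhere: concave.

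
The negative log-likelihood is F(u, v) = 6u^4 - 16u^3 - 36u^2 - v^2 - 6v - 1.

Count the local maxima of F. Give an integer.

1

F separates as a function of u plus a function of v, so ∇F=0 decouples.
∂F/∂u = 24u(u - 3)(u + 1) = 0 at u ∈ {-1, 0, 3}; ∂F/∂v = -2(v + 3) = 0 at v ∈ {-3}.
The Hessian is diagonal: diag(F_uu, F_vv). Second derivatives: F_uu(-1)=96, F_uu(0)=-72, F_uu(3)=288; F_vv(-3)=-2.
Local maxima occur where both diagonal entries negative: (0, -3). Count: 1.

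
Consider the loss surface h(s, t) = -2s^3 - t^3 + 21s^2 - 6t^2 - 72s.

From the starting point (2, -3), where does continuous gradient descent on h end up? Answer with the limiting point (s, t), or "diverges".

h is separable, so gradient descent decouples: s follows -∂h/∂s, t follows -∂h/∂t.
∂h/∂s = -6(s - 4)(s - 3); at s=2 this is -12, so s increases.
∂h/∂t = -3t(t + 4); at t=-3 this is 9, so t decreases.
s converges to its nearest critical value 3 (a local min of the s-part); t converges to -4. The iterate converges to (3, -4).

(3, -4)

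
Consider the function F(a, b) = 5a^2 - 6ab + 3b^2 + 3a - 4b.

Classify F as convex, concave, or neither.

F is quadratic, so its Hessian is the constant matrix H = [[10, -6], [-6, 6]].
det(H) = 24, tr(H) = 16.
det(H) > 0 and tr(H) > 0, so H is positive definite everywhere: convex.

convex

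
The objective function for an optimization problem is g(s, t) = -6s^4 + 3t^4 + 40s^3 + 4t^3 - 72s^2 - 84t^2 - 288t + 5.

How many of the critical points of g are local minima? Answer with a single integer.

g separates as a function of s plus a function of t, so ∇g=0 decouples.
∂g/∂s = -24s(s - 3)(s - 2) = 0 at s ∈ {0, 2, 3}; ∂g/∂t = 12(t - 4)(t + 2)(t + 3) = 0 at t ∈ {-3, -2, 4}.
The Hessian is diagonal: diag(g_ss, g_tt). Second derivatives: g_ss(0)=-144, g_ss(2)=48, g_ss(3)=-72; g_tt(-3)=84, g_tt(-2)=-72, g_tt(4)=504.
Local minima occur where both diagonal entries positive: (2, -3), (2, 4). Count: 2.

2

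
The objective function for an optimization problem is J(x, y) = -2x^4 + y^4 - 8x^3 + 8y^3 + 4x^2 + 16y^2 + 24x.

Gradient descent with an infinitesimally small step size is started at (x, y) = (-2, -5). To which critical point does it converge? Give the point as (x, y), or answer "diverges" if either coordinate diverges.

(-1, -4)

J is separable, so gradient descent decouples: x follows -∂J/∂x, y follows -∂J/∂y.
∂J/∂x = -8(x - 1)(x + 1)(x + 3); at x=-2 this is -24, so x increases.
∂J/∂y = 4y(y + 2)(y + 4); at y=-5 this is -60, so y increases.
x converges to its nearest critical value -1 (a local min of the x-part); y converges to -4. The iterate converges to (-1, -4).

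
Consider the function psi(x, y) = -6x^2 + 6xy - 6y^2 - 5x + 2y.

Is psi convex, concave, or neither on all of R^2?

concave

psi is quadratic, so its Hessian is the constant matrix H = [[-12, 6], [6, -12]].
det(H) = 108, tr(H) = -24.
det(H) > 0 and tr(H) < 0, so H is negative definite everywhere: concave.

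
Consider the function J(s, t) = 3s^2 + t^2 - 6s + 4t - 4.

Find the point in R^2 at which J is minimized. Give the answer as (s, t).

J(s,t) separates as P(s) + Q(t) − 4, so its minimum is min P + min Q − 4.
P'(s) = 6s - 6 vanishes at s ∈ {1}; Q'(t) = 2(t + 2) vanishes at t ∈ {-2}.
Local minima of P (where P''>0): P(1)=-3. Local minima of Q: Q(-2)=-4.
So the global minimum of J is P(1) + Q(-2) − 4 = -3 − 4 − 4 = -11, attained at (1, -2).

(1, -2)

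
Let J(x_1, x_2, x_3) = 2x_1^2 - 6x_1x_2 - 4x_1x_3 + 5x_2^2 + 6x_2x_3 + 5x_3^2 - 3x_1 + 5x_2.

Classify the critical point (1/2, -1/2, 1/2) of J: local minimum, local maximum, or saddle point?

The Hessian is constant: H = [[4, -6, -4], [-6, 10, 6], [-4, 6, 10]].
Leading principal minors: Δ₁ = 4, Δ₂ = 4, Δ₃ = 24.
All leading minors are positive, so H is positive definite: a local minimum.

local minimum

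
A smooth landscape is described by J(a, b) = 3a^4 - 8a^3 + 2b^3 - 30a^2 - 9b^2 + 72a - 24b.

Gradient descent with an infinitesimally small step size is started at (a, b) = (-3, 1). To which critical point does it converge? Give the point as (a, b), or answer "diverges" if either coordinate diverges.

J is separable, so gradient descent decouples: a follows -∂J/∂a, b follows -∂J/∂b.
∂J/∂a = 12(a - 3)(a - 1)(a + 2); at a=-3 this is -288, so a increases.
∂J/∂b = 6(b - 4)(b + 1); at b=1 this is -36, so b increases.
a converges to its nearest critical value -2 (a local min of the a-part); b converges to 4. The iterate converges to (-2, 4).

(-2, 4)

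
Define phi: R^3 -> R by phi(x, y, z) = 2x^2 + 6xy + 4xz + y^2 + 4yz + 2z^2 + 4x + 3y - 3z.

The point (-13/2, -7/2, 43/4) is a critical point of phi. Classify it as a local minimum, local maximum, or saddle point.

saddle point

The Hessian is constant: H = [[4, 6, 4], [6, 2, 4], [4, 4, 4]].
Leading principal minors: Δ₁ = 4, Δ₂ = -28, Δ₃ = -16.
The minors fit neither the all-positive nor the alternating-sign pattern, so H is indefinite: a saddle point.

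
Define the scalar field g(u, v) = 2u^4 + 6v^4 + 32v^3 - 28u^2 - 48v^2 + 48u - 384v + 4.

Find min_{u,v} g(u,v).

-838

g(u,v) separates as P(u) + Q(v) + 4, so its minimum is min P + min Q + 4.
P'(u) = 8(u - 2)(u - 1)(u + 3) vanishes at u ∈ {-3, 1, 2}; Q'(v) = 24(v - 2)(v + 2)(v + 4) vanishes at v ∈ {-4, -2, 2}.
Local minima of P (where P''>0): P(-3)=-234, P(2)=16. Local minima of Q: Q(-4)=256, Q(2)=-608.
So the global minimum of g is P(-3) + Q(2) + 4 = -234 − 608 + 4 = -838, attained at (-3, 2).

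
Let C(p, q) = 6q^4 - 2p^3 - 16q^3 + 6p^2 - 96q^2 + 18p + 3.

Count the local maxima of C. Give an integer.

1

C separates as a function of p plus a function of q, so ∇C=0 decouples.
∂C/∂p = -6(p - 3)(p + 1) = 0 at p ∈ {-1, 3}; ∂C/∂q = 24q(q - 4)(q + 2) = 0 at q ∈ {-2, 0, 4}.
The Hessian is diagonal: diag(C_pp, C_qq). Second derivatives: C_pp(-1)=24, C_pp(3)=-24; C_qq(-2)=288, C_qq(0)=-192, C_qq(4)=576.
Local maxima occur where both diagonal entries negative: (3, 0). Count: 1.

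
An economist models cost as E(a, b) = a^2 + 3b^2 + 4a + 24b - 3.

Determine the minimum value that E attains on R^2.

-55

E(a,b) separates as P(a) + Q(b) − 3, so its minimum is min P + min Q − 3.
P'(a) = 2a + 4 vanishes at a ∈ {-2}; Q'(b) = 6b + 24 vanishes at b ∈ {-4}.
Local minima of P (where P''>0): P(-2)=-4. Local minima of Q: Q(-4)=-48.
So the global minimum of E is P(-2) + Q(-4) − 3 = -4 − 48 − 3 = -55, attained at (-2, -4).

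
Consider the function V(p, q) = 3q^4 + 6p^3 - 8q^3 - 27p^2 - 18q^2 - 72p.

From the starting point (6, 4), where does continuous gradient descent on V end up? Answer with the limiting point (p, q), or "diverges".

(4, 3)

V is separable, so gradient descent decouples: p follows -∂V/∂p, q follows -∂V/∂q.
∂V/∂p = 18(p - 4)(p + 1); at p=6 this is 252, so p decreases.
∂V/∂q = 12q(q - 3)(q + 1); at q=4 this is 240, so q decreases.
p converges to its nearest critical value 4 (a local min of the p-part); q converges to 3. The iterate converges to (4, 3).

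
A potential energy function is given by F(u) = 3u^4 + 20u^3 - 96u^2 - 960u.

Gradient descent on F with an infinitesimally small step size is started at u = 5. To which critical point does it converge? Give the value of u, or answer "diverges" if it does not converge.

F'(u) = 12(u - 4)(u + 4)(u + 5), so F'(5) = 1080.
Gradient descent moves in the -F' direction, i.e. u is decreasing.
The nearest critical point in that direction is u = 4, where F'' = 864 > 0 (a local minimum). The iterate converges there.

4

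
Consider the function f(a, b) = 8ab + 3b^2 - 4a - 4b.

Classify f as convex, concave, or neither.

f is quadratic, so its Hessian is the constant matrix H = [[0, 8], [8, 6]].
det(H) = -64, tr(H) = 6.
det(H) < 0, so H is indefinite: neither convex nor concave.

neither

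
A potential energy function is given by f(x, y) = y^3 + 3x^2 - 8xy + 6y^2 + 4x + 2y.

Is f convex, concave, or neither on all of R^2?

neither

The term y^3 is cubic, so the Hessian is not constant.
∂²f/∂y² = 6y + 12, which takes both signs as y varies (negative for sufficiently negative y). A diagonal entry of the Hessian changing sign means the Hessian is neither positive- nor negative-semidefinite on all of R^2.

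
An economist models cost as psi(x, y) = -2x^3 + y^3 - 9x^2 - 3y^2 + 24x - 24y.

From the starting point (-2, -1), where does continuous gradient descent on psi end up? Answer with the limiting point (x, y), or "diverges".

psi is separable, so gradient descent decouples: x follows -∂psi/∂x, y follows -∂psi/∂y.
∂psi/∂x = -6(x - 1)(x + 4); at x=-2 this is 36, so x decreases.
∂psi/∂y = 3(y - 4)(y + 2); at y=-1 this is -15, so y increases.
x converges to its nearest critical value -4 (a local min of the x-part); y converges to 4. The iterate converges to (-4, 4).

(-4, 4)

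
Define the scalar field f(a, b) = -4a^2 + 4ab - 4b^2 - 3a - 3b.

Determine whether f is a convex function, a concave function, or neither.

concave

f is quadratic, so its Hessian is the constant matrix H = [[-8, 4], [4, -8]].
det(H) = 48, tr(H) = -16.
det(H) > 0 and tr(H) < 0, so H is negative definite everywhere: concave.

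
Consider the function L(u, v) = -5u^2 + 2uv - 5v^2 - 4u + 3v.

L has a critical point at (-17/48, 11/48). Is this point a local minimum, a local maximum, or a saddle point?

local maximum

The Hessian of L is constant: H = [[-10, 2], [2, -10]].
det(H) = (-10)·(-10) − 2² = 96.
det(H) > 0 and tr(H) = -20 < 0, so H is negative definite and the point is a local maximum.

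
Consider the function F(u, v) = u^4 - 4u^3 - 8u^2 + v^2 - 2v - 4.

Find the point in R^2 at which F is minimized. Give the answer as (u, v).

(4, 1)

F(u,v) separates as P(u) + Q(v) − 4, so its minimum is min P + min Q − 4.
P'(u) = 4u(u - 4)(u + 1) vanishes at u ∈ {-1, 0, 4}; Q'(v) = 2v - 2 vanishes at v ∈ {1}.
Local minima of P (where P''>0): P(-1)=-3, P(4)=-128. Local minima of Q: Q(1)=-1.
So the global minimum of F is P(4) + Q(1) − 4 = -128 − 1 − 4 = -133, attained at (4, 1).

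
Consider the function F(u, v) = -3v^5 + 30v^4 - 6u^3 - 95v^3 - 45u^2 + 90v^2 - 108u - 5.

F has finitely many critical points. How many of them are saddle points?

4

F separates as a function of u plus a function of v, so ∇F=0 decouples.
∂F/∂u = -18(u + 2)(u + 3) = 0 at u ∈ {-3, -2}; ∂F/∂v = -15v(v - 4)(v - 3)(v - 1) = 0 at v ∈ {0, 1, 3, 4}.
The Hessian is diagonal: diag(F_uu, F_vv). Second derivatives: F_uu(-3)=18, F_uu(-2)=-18; F_vv(0)=180, F_vv(1)=-90, F_vv(3)=90, F_vv(4)=-180.
Saddle points occur where the two diagonal entries have opposite signs: (-3, 1), (-3, 4), (-2, 0), (-2, 3). Count: 4.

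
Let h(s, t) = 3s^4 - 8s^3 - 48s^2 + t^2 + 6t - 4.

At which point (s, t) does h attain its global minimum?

(4, -3)

h(s,t) separates as P(s) + Q(t) − 4, so its minimum is min P + min Q − 4.
P'(s) = 12s(s - 4)(s + 2) vanishes at s ∈ {-2, 0, 4}; Q'(t) = 2(t + 3) vanishes at t ∈ {-3}.
Local minima of P (where P''>0): P(-2)=-80, P(4)=-512. Local minima of Q: Q(-3)=-9.
So the global minimum of h is P(4) + Q(-3) − 4 = -512 − 9 − 4 = -525, attained at (4, -3).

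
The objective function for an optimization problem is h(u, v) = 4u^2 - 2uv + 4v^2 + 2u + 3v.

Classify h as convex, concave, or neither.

h is quadratic, so its Hessian is the constant matrix H = [[8, -2], [-2, 8]].
det(H) = 60, tr(H) = 16.
det(H) > 0 and tr(H) > 0, so H is positive definite everywhere: convex.

convex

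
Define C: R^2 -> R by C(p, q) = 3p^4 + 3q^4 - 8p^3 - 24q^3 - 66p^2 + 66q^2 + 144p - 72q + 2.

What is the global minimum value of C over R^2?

C(p,q) separates as A(p) + B(q) + 2, so its minimum is min A + min B + 2.
A'(p) = 12(p - 4)(p - 1)(p + 3) vanishes at p ∈ {-3, 1, 4}; B'(q) = 12(q - 3)(q - 2)(q - 1) vanishes at q ∈ {1, 2, 3}.
Local minima of A (where A''>0): A(-3)=-567, A(4)=-224. Local minima of B: B(1)=-27, B(3)=-27.
So the global minimum of C is A(-3) + B(1) + 2 = -567 − 27 + 2 = -592, attained at (-3, 1).

-592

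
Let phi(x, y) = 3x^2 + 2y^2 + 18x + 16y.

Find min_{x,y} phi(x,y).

phi(x,y) separates as P(x) + Q(y), so its minimum is min P + min Q.
P'(x) = 6x + 18 vanishes at x ∈ {-3}; Q'(y) = 4y + 16 vanishes at y ∈ {-4}.
Local minima of P (where P''>0): P(-3)=-27. Local minima of Q: Q(-4)=-32.
So the global minimum of phi is P(-3) + Q(-4) = -27 − 32 = -59, attained at (-3, -4).

-59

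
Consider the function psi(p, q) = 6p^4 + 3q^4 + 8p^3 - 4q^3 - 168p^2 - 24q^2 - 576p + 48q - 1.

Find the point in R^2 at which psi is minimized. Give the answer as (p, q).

psi(p,q) separates as A(p) + B(q) − 1, so its minimum is min A + min B − 1.
A'(p) = 24(p - 4)(p + 2)(p + 3) vanishes at p ∈ {-3, -2, 4}; B'(q) = 12(q - 2)(q - 1)(q + 2) vanishes at q ∈ {-2, 1, 2}.
Local minima of A (where A''>0): A(-3)=486, A(4)=-2944. Local minima of B: B(-2)=-112, B(2)=16.
So the global minimum of psi is A(4) + B(-2) − 1 = -2944 − 112 − 1 = -3057, attained at (4, -2).

(4, -2)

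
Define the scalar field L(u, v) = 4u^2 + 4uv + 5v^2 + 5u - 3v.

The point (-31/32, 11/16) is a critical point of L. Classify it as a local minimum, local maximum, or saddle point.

local minimum

The Hessian of L is constant: H = [[8, 4], [4, 10]].
det(H) = 8·10 − 4² = 64.
det(H) > 0 and tr(H) = 18 > 0, so H is positive definite and the point is a local minimum.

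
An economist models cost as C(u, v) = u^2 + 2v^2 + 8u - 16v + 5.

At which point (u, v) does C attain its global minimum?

(-4, 4)

C(u,v) separates as P(u) + Q(v) + 5, so its minimum is min P + min Q + 5.
P'(u) = 2u + 8 vanishes at u ∈ {-4}; Q'(v) = 4v - 16 vanishes at v ∈ {4}.
Local minima of P (where P''>0): P(-4)=-16. Local minima of Q: Q(4)=-32.
So the global minimum of C is P(-4) + Q(4) + 5 = -16 − 32 + 5 = -43, attained at (-4, 4).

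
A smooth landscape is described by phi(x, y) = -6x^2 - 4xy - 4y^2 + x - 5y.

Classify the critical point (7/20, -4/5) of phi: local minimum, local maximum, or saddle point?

local maximum

The Hessian of phi is constant: H = [[-12, -4], [-4, -8]].
det(H) = (-12)·(-8) − (-4)² = 80.
det(H) > 0 and tr(H) = -20 < 0, so H is negative definite and the point is a local maximum.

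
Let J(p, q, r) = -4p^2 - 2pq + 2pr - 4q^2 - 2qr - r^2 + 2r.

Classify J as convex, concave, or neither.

J is quadratic, so its Hessian is the constant matrix H = [[-8, -2, 2], [-2, -8, -2], [2, -2, -2]].
Leading principal minors: -8, 60, -40.
Signs alternate −, +, − ⇒ H ≺ 0 ⇒ concave.

concave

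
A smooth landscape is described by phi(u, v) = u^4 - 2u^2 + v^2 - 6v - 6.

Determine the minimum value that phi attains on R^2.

phi(u,v) separates as P(u) + Q(v) − 6, so its minimum is min P + min Q − 6.
P'(u) = 4u(u - 1)(u + 1) vanishes at u ∈ {-1, 0, 1}; Q'(v) = 2v - 6 vanishes at v ∈ {3}.
Local minima of P (where P''>0): P(-1)=-1, P(1)=-1. Local minima of Q: Q(3)=-9.
So the global minimum of phi is P(-1) + Q(3) − 6 = -1 − 9 − 6 = -16, attained at (-1, 3).

-16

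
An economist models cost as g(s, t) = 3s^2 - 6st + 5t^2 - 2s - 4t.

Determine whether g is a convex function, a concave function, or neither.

g is quadratic, so its Hessian is the constant matrix H = [[6, -6], [-6, 10]].
det(H) = 24, tr(H) = 16.
det(H) > 0 and tr(H) > 0, so H is positive definite everywhere: convex.

convex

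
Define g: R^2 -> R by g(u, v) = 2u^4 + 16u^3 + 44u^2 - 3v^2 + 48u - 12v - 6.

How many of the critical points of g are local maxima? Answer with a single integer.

1

g separates as a function of u plus a function of v, so ∇g=0 decouples.
∂g/∂u = 8(u + 1)(u + 2)(u + 3) = 0 at u ∈ {-3, -2, -1}; ∂g/∂v = -6(v + 2) = 0 at v ∈ {-2}.
The Hessian is diagonal: diag(g_uu, g_vv). Second derivatives: g_uu(-3)=16, g_uu(-2)=-8, g_uu(-1)=16; g_vv(-2)=-6.
Local maxima occur where both diagonal entries negative: (-2, -2). Count: 1.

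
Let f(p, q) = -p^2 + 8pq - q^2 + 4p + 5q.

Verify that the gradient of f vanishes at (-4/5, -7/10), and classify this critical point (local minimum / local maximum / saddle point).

∇f = (-2p + 8q + 4, 8p - 2q + 5); substituting (-4/5, -7/10) gives ∇f = (0, 0), so (-4/5, -7/10) is indeed a critical point.
The Hessian of f is constant: H = [[-2, 8], [8, -2]].
det(H) = (-2)·(-2) − 8² = -60.
Since det(H) < 0, H is indefinite and the critical point is a saddle point.

saddle point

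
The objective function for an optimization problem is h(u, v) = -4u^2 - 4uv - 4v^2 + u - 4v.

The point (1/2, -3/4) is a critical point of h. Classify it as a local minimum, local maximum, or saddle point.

local maximum

The Hessian of h is constant: H = [[-8, -4], [-4, -8]].
det(H) = (-8)·(-8) − (-4)² = 48.
det(H) > 0 and tr(H) = -16 < 0, so H is negative definite and the point is a local maximum.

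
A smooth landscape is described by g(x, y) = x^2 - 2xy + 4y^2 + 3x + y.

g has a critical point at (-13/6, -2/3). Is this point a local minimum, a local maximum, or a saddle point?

The Hessian of g is constant: H = [[2, -2], [-2, 8]].
det(H) = 2·8 − (-2)² = 12.
det(H) > 0 and tr(H) = 10 > 0, so H is positive definite and the point is a local minimum.

local minimum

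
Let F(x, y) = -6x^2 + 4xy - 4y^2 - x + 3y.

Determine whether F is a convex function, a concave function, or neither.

concave

F is quadratic, so its Hessian is the constant matrix H = [[-12, 4], [4, -8]].
det(H) = 80, tr(H) = -20.
det(H) > 0 and tr(H) < 0, so H is negative definite everywhere: concave.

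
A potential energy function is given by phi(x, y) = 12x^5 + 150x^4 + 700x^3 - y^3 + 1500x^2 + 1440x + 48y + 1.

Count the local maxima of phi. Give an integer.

phi separates as a function of x plus a function of y, so ∇phi=0 decouples.
∂phi/∂x = 60(x + 1)(x + 2)(x + 3)(x + 4) = 0 at x ∈ {-4, -3, -2, -1}; ∂phi/∂y = -3(y - 4)(y + 4) = 0 at y ∈ {-4, 4}.
The Hessian is diagonal: diag(phi_xx, phi_yy). Second derivatives: phi_xx(-4)=-360, phi_xx(-3)=120, phi_xx(-2)=-120, phi_xx(-1)=360; phi_yy(-4)=24, phi_yy(4)=-24.
Local maxima occur where both diagonal entries negative: (-4, 4), (-2, 4). Count: 2.

2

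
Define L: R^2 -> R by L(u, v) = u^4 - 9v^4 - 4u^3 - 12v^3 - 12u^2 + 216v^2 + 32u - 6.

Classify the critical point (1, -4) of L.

The mixed partial ∂²L/∂u∂v is 0, so the Hessian at any point is diag(L_uu, L_vv) = diag(12(u^2 - 2u - 2), 36(-3v^2 - 2v + 12)).
At (1, -4): H = diag(-36, -1008).
Both eigenvalues are negative, so H is negative definite: a local maximum.

local maximum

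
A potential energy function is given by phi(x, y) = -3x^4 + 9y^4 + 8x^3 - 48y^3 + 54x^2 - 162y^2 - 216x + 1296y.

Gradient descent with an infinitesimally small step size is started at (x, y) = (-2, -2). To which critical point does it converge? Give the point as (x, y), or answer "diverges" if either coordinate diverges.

(2, -3)

phi is separable, so gradient descent decouples: x follows -∂phi/∂x, y follows -∂phi/∂y.
∂phi/∂x = -12(x - 3)(x - 2)(x + 3); at x=-2 this is -240, so x increases.
∂phi/∂y = 36(y - 4)(y - 3)(y + 3); at y=-2 this is 1080, so y decreases.
x converges to its nearest critical value 2 (a local min of the x-part); y converges to -3. The iterate converges to (2, -3).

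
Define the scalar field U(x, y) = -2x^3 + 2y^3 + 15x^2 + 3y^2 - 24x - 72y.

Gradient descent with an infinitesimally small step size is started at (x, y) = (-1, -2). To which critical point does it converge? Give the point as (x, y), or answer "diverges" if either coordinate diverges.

(1, 3)

U is separable, so gradient descent decouples: x follows -∂U/∂x, y follows -∂U/∂y.
∂U/∂x = -6(x - 4)(x - 1); at x=-1 this is -60, so x increases.
∂U/∂y = 6(y - 3)(y + 4); at y=-2 this is -60, so y increases.
x converges to its nearest critical value 1 (a local min of the x-part); y converges to 3. The iterate converges to (1, 3).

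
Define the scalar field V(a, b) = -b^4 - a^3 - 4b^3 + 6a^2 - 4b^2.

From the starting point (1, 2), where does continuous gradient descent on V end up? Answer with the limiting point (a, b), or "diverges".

V is separable, so gradient descent decouples: a follows -∂V/∂a, b follows -∂V/∂b.
∂V/∂a = -3a(a - 4); at a=1 this is 9, so a decreases.
∂V/∂b = -4b(b + 1)(b + 2); at b=2 this is -96, so b increases.
The b-coordinate has no critical point in that direction and runs off to infinity.

diverges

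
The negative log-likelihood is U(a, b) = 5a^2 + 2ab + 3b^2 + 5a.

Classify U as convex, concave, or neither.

convex

U is quadratic, so its Hessian is the constant matrix H = [[10, 2], [2, 6]].
det(H) = 56, tr(H) = 16.
det(H) > 0 and tr(H) > 0, so H is positive definite everywhere: convex.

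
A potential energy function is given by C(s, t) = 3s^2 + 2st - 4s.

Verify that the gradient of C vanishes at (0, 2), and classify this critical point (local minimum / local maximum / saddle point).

∇C = (6s + 2t - 4, 2s); substituting (0, 2) gives ∇C = (0, 0), so (0, 2) is indeed a critical point.
The Hessian of C is constant: H = [[6, 2], [2, 0]].
det(H) = 6·0 − 2² = -4.
Since det(H) < 0, H is indefinite and the critical point is a saddle point.

saddle point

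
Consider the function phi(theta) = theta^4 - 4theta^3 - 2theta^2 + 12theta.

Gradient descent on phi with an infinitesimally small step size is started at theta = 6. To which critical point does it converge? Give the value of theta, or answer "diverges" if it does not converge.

3

phi'(theta) = 4(theta - 3)(theta - 1)(theta + 1), so phi'(6) = 420.
Gradient descent moves in the -phi' direction, i.e. theta is decreasing.
The nearest critical point in that direction is theta = 3, where phi'' = 32 > 0 (a local minimum). The iterate converges there.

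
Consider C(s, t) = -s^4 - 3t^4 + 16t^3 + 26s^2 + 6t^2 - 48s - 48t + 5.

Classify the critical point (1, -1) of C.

The mixed partial ∂²C/∂s∂t is 0, so the Hessian at any point is diag(C_ss, C_tt) = diag(4(-3s^2 + 13), 12(-3t^2 + 8t + 1)).
At (1, -1): H = diag(40, -120).
The eigenvalues have opposite signs, so H is indefinite: a saddle point.

saddle point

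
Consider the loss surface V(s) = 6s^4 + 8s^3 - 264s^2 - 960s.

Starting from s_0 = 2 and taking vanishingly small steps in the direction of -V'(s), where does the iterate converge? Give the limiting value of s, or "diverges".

5

V'(s) = 24(s - 5)(s + 2)(s + 4), so V'(2) = -1728.
Gradient descent moves in the -V' direction, i.e. s is increasing.
The nearest critical point in that direction is s = 5, where V'' = 1512 > 0 (a local minimum). The iterate converges there.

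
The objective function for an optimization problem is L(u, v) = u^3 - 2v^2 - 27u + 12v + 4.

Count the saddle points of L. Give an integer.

1

L separates as a function of u plus a function of v, so ∇L=0 decouples.
∂L/∂u = 3(u - 3)(u + 3) = 0 at u ∈ {-3, 3}; ∂L/∂v = -4(v - 3) = 0 at v ∈ {3}.
The Hessian is diagonal: diag(L_uu, L_vv). Second derivatives: L_uu(-3)=-18, L_uu(3)=18; L_vv(3)=-4.
Saddle points occur where the two diagonal entries have opposite signs: (3, 3). Count: 1.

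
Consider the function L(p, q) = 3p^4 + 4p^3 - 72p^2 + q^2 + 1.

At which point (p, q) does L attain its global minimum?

L(p,q) separates as A(p) + B(q) + 1, so its minimum is min A + min B + 1.
A'(p) = 12p(p - 3)(p + 4) vanishes at p ∈ {-4, 0, 3}; B'(q) = 2q vanishes at q ∈ {0}.
Local minima of A (where A''>0): A(-4)=-640, A(3)=-297. Local minima of B: B(0)=0.
So the global minimum of L is A(-4) + B(0) + 1 = -640 + 0 + 1 = -639, attained at (-4, 0).

(-4, 0)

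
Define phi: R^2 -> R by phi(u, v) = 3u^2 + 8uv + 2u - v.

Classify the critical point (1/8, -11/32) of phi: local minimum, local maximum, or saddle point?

saddle point

The Hessian of phi is constant: H = [[6, 8], [8, 0]].
det(H) = 6·0 − 8² = -64.
Since det(H) < 0, H is indefinite and the critical point is a saddle point.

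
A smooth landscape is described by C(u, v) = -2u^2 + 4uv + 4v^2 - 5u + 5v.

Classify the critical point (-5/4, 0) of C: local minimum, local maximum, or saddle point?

saddle point

The Hessian of C is constant: H = [[-4, 4], [4, 8]].
det(H) = (-4)·8 − 4² = -48.
Since det(H) < 0, H is indefinite and the critical point is a saddle point.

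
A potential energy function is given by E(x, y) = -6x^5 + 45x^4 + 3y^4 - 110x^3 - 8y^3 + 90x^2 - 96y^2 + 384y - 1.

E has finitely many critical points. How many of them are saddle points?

E separates as a function of x plus a function of y, so ∇E=0 decouples.
∂E/∂x = -30x(x - 3)(x - 2)(x - 1) = 0 at x ∈ {0, 1, 2, 3}; ∂E/∂y = 12(y - 4)(y - 2)(y + 4) = 0 at y ∈ {-4, 2, 4}.
The Hessian is diagonal: diag(E_xx, E_yy). Second derivatives: E_xx(0)=180, E_xx(1)=-60, E_xx(2)=60, E_xx(3)=-180; E_yy(-4)=576, E_yy(2)=-144, E_yy(4)=192.
Saddle points occur where the two diagonal entries have opposite signs: (0, 2), (1, -4), (1, 4), (2, 2), (3, -4), (3, 4). Count: 6.

6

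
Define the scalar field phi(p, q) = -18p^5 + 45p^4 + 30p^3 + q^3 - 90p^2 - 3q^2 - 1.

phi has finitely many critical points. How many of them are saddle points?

4

phi separates as a function of p plus a function of q, so ∇phi=0 decouples.
∂phi/∂p = -90p(p - 2)(p - 1)(p + 1) = 0 at p ∈ {-1, 0, 1, 2}; ∂phi/∂q = 3q(q - 2) = 0 at q ∈ {0, 2}.
The Hessian is diagonal: diag(phi_pp, phi_qq). Second derivatives: phi_pp(-1)=540, phi_pp(0)=-180, phi_pp(1)=180, phi_pp(2)=-540; phi_qq(0)=-6, phi_qq(2)=6.
Saddle points occur where the two diagonal entries have opposite signs: (-1, 0), (0, 2), (1, 0), (2, 2). Count: 4.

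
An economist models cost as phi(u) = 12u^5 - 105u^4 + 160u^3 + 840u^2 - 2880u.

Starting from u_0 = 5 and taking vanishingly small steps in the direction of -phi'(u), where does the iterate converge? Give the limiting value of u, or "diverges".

4

phi'(u) = 60(u - 4)(u - 3)(u - 2)(u + 2), so phi'(5) = 2520.
Gradient descent moves in the -phi' direction, i.e. u is decreasing.
The nearest critical point in that direction is u = 4, where phi'' = 720 > 0 (a local minimum). The iterate converges there.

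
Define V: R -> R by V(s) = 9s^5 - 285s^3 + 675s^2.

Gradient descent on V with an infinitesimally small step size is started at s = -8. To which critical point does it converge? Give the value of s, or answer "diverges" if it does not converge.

diverges

V'(s) = 45s(s - 3)(s - 2)(s + 5), so V'(-8) = 118800.
Gradient descent moves in the -V' direction, i.e. s is decreasing.
There is no critical point below s=-8, and V' keeps the same sign, so the iterate runs off to −∞.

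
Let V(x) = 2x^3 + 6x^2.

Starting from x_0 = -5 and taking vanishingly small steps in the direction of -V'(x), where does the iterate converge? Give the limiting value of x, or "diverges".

V'(x) = 6x(x + 2), so V'(-5) = 90.
Gradient descent moves in the -V' direction, i.e. x is decreasing.
There is no critical point below x=-5, and V' keeps the same sign, so the iterate runs off to −∞.

diverges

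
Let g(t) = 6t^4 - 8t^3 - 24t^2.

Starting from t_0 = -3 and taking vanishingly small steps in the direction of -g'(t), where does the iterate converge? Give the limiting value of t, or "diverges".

-1

g'(t) = 24t(t - 2)(t + 1), so g'(-3) = -720.
Gradient descent moves in the -g' direction, i.e. t is increasing.
The nearest critical point in that direction is t = -1, where g'' = 72 > 0 (a local minimum). The iterate converges there.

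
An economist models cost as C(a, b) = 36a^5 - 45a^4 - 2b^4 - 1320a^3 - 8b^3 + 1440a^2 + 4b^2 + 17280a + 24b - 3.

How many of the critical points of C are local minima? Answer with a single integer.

2

C separates as a function of a plus a function of b, so ∇C=0 decouples.
∂C/∂a = 180(a - 4)(a - 3)(a + 2)(a + 4) = 0 at a ∈ {-4, -2, 3, 4}; ∂C/∂b = -8(b - 1)(b + 1)(b + 3) = 0 at b ∈ {-3, -1, 1}.
The Hessian is diagonal: diag(C_aa, C_bb). Second derivatives: C_aa(-4)=-20160, C_aa(-2)=10800, C_aa(3)=-6300, C_aa(4)=8640; C_bb(-3)=-64, C_bb(-1)=32, C_bb(1)=-64.
Local minima occur where both diagonal entries positive: (-2, -1), (4, -1). Count: 2.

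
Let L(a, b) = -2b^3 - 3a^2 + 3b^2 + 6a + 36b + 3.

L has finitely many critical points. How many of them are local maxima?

L separates as a function of a plus a function of b, so ∇L=0 decouples.
∂L/∂a = -6(a - 1) = 0 at a ∈ {1}; ∂L/∂b = -6(b - 3)(b + 2) = 0 at b ∈ {-2, 3}.
The Hessian is diagonal: diag(L_aa, L_bb). Second derivatives: L_aa(1)=-6; L_bb(-2)=30, L_bb(3)=-30.
Local maxima occur where both diagonal entries negative: (1, 3). Count: 1.

1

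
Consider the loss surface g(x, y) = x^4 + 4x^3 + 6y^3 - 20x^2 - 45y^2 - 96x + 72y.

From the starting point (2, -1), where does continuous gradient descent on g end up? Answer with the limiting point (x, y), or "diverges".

g is separable, so gradient descent decouples: x follows -∂g/∂x, y follows -∂g/∂y.
∂g/∂x = 4(x - 3)(x + 2)(x + 4); at x=2 this is -96, so x increases.
∂g/∂y = 18(y - 4)(y - 1); at y=-1 this is 180, so y decreases.
The y-coordinate has no critical point in that direction and runs off to infinity.

diverges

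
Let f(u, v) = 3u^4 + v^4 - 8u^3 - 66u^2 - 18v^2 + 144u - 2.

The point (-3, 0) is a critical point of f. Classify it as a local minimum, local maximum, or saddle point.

The mixed partial ∂²f/∂u∂v is 0, so the Hessian at any point is diag(f_uu, f_vv) = diag(12(3u^2 - 4u - 11), 12(v^2 - 3)).
At (-3, 0): H = diag(336, -36).
The eigenvalues have opposite signs, so H is indefinite: a saddle point.

saddle point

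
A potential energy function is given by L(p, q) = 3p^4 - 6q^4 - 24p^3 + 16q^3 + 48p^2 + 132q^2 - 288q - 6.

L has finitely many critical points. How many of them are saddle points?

L separates as a function of p plus a function of q, so ∇L=0 decouples.
∂L/∂p = 12p(p - 4)(p - 2) = 0 at p ∈ {0, 2, 4}; ∂L/∂q = -24(q - 4)(q - 1)(q + 3) = 0 at q ∈ {-3, 1, 4}.
The Hessian is diagonal: diag(L_pp, L_qq). Second derivatives: L_pp(0)=96, L_pp(2)=-48, L_pp(4)=96; L_qq(-3)=-672, L_qq(1)=288, L_qq(4)=-504.
Saddle points occur where the two diagonal entries have opposite signs: (0, -3), (0, 4), (2, 1), (4, -3), (4, 4). Count: 5.

5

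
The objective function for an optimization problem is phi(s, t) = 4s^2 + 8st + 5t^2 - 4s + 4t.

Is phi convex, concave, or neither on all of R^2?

convex

phi is quadratic, so its Hessian is the constant matrix H = [[8, 8], [8, 10]].
det(H) = 16, tr(H) = 18.
det(H) > 0 and tr(H) > 0, so H is positive definite everywhere: convex.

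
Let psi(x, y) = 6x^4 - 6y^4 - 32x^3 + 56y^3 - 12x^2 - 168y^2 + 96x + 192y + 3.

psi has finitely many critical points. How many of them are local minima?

psi separates as a function of x plus a function of y, so ∇psi=0 decouples.
∂psi/∂x = 24(x - 4)(x - 1)(x + 1) = 0 at x ∈ {-1, 1, 4}; ∂psi/∂y = -24(y - 4)(y - 2)(y - 1) = 0 at y ∈ {1, 2, 4}.
The Hessian is diagonal: diag(psi_xx, psi_yy). Second derivatives: psi_xx(-1)=240, psi_xx(1)=-144, psi_xx(4)=360; psi_yy(1)=-72, psi_yy(2)=48, psi_yy(4)=-144.
Local minima occur where both diagonal entries positive: (-1, 2), (4, 2). Count: 2.

2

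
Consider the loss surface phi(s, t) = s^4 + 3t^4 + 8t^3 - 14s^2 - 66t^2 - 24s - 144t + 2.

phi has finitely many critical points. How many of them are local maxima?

phi separates as a function of s plus a function of t, so ∇phi=0 decouples.
∂phi/∂s = 4(s - 3)(s + 1)(s + 2) = 0 at s ∈ {-2, -1, 3}; ∂phi/∂t = 12(t - 3)(t + 1)(t + 4) = 0 at t ∈ {-4, -1, 3}.
The Hessian is diagonal: diag(phi_ss, phi_tt). Second derivatives: phi_ss(-2)=20, phi_ss(-1)=-16, phi_ss(3)=80; phi_tt(-4)=252, phi_tt(-1)=-144, phi_tt(3)=336.
Local maxima occur where both diagonal entries negative: (-1, -1). Count: 1.

1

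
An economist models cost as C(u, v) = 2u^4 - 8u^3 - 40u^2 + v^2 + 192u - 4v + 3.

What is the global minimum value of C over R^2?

-559

C(u,v) separates as P(u) + Q(v) + 3, so its minimum is min P + min Q + 3.
P'(u) = 8(u - 4)(u - 2)(u + 3) vanishes at u ∈ {-3, 2, 4}; Q'(v) = 2v - 4 vanishes at v ∈ {2}.
Local minima of P (where P''>0): P(-3)=-558, P(4)=128. Local minima of Q: Q(2)=-4.
So the global minimum of C is P(-3) + Q(2) + 3 = -558 − 4 + 3 = -559, attained at (-3, 2).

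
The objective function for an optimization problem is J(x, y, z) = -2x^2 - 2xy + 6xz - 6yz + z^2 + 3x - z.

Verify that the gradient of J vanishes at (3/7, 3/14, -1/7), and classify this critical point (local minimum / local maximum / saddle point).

saddle point

∇J = (-4x - 2y + 6z + 3, -2x - 6z, 6x - 6y + 2z - 1); substituting (3/7, 3/14, -1/7) gives ∇J = (0, 0, 0), so (3/7, 3/14, -1/7) is indeed a critical point.
The Hessian is constant: H = [[-4, -2, 6], [-2, 0, -6], [6, -6, 2]].
Leading principal minors: Δ₁ = -4, Δ₂ = -4, Δ₃ = 280.
The minors fit neither the all-positive nor the alternating-sign pattern, so H is indefinite: a saddle point.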